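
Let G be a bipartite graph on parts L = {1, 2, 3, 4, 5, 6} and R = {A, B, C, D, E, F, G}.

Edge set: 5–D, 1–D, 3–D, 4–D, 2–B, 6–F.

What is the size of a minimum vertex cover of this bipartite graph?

{2, 6, D} is a vertex cover of size 3: every edge has an endpoint in this set.
No smaller cover exists because 1–D, 2–B, 6–F is a matching of size 3, and a cover must include an endpoint of each of these disjoint edges (König's theorem).

3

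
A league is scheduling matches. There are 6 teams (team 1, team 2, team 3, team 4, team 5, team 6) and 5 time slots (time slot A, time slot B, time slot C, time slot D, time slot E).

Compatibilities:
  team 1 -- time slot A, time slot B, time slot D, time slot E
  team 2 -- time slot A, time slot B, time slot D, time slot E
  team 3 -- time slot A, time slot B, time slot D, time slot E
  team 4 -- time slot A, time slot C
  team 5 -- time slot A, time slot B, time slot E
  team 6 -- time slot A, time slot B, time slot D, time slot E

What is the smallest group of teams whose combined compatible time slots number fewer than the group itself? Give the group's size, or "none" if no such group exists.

5

Take S = {team 1, team 2, team 3, team 5, team 6}. Its neighbourhood is {time slot A, time slot B, time slot D, time slot E}, so |N(S)| = 4 < |S| = 5.
Every subset of size less than 5 has at least as many neighbours as members, so 5 is the minimum.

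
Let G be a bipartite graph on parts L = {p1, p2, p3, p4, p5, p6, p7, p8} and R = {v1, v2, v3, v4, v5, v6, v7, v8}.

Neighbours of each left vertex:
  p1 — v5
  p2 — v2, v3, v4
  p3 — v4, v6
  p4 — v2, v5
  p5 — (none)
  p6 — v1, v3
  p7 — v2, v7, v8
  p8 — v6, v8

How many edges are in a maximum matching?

7

For example, pair p1-v5, p2-v3, p3-v4, p4-v2, p6-v1, p7-v7, p8-v6.
The set {p5} has only 0 neighbours (∅), so by Hall's theorem at most 7 of the 8 left vertices can be matched.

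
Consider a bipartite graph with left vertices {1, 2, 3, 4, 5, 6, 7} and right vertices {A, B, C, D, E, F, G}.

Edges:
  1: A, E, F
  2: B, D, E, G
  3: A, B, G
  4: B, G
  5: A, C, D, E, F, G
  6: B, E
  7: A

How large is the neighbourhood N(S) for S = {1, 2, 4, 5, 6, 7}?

The union of neighbours of {1, 2, 4, 5, 6, 7} is {A, B, C, D, E, F, G}, which has 7 elements.
Since |N(S)| = 7 ≥ |S| = 6, Hall's condition holds for this subset.

7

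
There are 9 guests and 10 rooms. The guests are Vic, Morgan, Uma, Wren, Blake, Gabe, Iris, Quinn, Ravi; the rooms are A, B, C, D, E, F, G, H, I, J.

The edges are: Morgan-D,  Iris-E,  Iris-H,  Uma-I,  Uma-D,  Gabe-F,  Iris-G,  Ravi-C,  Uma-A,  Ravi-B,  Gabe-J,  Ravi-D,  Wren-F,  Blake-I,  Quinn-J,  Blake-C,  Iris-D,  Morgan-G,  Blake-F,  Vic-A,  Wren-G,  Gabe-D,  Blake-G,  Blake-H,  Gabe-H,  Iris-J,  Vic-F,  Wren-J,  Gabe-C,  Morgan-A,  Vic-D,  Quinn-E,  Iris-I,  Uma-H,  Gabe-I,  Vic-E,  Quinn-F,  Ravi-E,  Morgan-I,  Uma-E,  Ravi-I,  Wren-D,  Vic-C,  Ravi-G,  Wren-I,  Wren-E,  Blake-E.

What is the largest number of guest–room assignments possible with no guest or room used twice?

For example, pair Vic→E, Morgan→I, Uma→A, Wren→D, Blake→C, Gabe→H, Iris→J, Quinn→F, Ravi→G.
This saturates every guest, so 9 is the maximum.

9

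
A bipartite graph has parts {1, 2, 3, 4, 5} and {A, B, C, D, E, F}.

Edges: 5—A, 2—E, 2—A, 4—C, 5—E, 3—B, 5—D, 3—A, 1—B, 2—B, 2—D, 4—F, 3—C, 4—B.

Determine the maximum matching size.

5

One maximum matching: 1-B, 2-D, 3-C, 4-F, 5-E.
All 5 left vertices are matched, so no larger matching exists.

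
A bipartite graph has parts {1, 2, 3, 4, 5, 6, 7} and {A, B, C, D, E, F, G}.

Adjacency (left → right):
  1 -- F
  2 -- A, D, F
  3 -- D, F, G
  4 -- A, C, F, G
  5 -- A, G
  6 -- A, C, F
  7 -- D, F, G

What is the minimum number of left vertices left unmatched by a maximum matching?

For example, pair 1-F, 2-A, 3-D, 4-C, 5-G.
The set {1, 2, 3, 4, 5, 6, 7} has only 5 neighbours ({A, C, D, F, G}), so by Hall's theorem at most 5 of the 7 left vertices can be matched.
That matches 5 of the 7, leaving 2 unmatched; no matching can do better.

2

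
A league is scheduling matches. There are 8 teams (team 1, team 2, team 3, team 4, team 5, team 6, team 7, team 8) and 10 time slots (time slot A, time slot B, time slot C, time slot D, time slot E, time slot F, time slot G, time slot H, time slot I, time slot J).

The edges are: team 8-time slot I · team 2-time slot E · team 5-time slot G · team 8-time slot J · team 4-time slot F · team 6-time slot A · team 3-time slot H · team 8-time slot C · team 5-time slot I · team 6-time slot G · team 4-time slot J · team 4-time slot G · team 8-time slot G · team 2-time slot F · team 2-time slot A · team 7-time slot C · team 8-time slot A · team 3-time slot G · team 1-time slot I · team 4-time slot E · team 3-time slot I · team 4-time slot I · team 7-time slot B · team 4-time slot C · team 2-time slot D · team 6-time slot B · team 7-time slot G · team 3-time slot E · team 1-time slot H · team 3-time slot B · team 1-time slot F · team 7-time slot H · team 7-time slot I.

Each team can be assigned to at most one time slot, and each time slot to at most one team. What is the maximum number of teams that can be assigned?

One maximum matching: team 1→time slot F, team 2→time slot D, team 3→time slot E, team 4→time slot C, team 5→time slot I, team 6→time slot B, team 7→time slot G, team 8→time slot J.
All 8 teams are matched, so no larger matching exists.

8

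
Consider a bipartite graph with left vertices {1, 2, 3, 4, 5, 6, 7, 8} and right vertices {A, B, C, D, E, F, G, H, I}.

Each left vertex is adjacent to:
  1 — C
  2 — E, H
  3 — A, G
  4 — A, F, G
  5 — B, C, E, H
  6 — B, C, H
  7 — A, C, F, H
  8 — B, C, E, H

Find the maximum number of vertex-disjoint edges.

One maximum matching: 1-C, 2-H, 3-A, 4-G, 5-E, 6-B, 7-F.
The set {1, 2, 5, 6, 8} has only 4 neighbours ({B, C, E, H}), so by Hall's theorem at most 7 of the 8 left vertices can be matched.

7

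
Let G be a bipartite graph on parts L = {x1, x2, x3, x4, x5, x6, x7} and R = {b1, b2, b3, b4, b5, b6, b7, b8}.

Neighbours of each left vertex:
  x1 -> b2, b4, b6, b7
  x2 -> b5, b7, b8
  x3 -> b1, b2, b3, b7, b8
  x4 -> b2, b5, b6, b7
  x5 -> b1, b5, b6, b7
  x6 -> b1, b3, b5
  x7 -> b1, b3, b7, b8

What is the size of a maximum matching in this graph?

7

For example, pair x1→b4, x2→b8, x3→b1, x4→b7, x5→b6, x6→b5, x7→b3.
All 7 left vertices are matched, so no larger matching exists.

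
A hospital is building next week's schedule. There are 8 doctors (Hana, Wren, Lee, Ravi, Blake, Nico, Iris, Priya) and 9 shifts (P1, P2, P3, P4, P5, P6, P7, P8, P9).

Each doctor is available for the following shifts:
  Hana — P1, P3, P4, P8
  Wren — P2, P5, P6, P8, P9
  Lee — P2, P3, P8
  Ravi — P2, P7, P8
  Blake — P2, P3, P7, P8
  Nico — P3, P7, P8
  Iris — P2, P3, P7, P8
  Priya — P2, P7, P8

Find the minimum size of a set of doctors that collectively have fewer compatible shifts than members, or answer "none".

5

Take S = {Lee, Ravi, Blake, Nico, Iris}. Its neighbourhood is {P2, P3, P7, P8}, so |N(S)| = 4 < |S| = 5.
Every subset of size less than 5 has at least as many neighbours as members, so 5 is the minimum.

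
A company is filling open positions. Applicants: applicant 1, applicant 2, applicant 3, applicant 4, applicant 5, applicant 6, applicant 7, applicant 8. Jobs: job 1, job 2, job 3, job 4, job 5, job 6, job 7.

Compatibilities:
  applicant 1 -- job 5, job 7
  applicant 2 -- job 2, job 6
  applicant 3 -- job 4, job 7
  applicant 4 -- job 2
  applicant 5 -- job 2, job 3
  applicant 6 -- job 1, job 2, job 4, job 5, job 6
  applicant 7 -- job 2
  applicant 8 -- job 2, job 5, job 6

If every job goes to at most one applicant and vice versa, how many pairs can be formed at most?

One maximum matching: applicant 1-job 7, applicant 2-job 6, applicant 3-job 4, applicant 4-job 2, applicant 5-job 3, applicant 6-job 1, applicant 8-job 5.
The set {applicant 4, applicant 7} has only 1 neighbour ({job 2}), so by Hall's theorem at most 7 of the 8 applicants can be matched.

7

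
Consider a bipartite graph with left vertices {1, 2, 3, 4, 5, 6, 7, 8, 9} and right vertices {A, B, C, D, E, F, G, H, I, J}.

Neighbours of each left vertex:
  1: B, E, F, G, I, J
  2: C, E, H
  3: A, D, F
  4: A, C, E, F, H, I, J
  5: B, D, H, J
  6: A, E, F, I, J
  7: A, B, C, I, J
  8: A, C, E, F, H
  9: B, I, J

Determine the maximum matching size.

9

For example, pair 1–G, 2–C, 3–F, 4–H, 5–D, 6–A, 7–J, 8–E, 9–B.
All 9 left vertices are matched, so no larger matching exists.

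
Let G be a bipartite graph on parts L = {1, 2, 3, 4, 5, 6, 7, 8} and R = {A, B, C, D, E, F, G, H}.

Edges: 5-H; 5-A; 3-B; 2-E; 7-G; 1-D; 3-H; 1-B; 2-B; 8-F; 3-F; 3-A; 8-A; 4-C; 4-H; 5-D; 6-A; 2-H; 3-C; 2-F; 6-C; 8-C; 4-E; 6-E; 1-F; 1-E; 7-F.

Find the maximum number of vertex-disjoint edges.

8

For example, pair 1–B, 2–H, 3–A, 4–C, 5–D, 6–E, 7–G, 8–F.
All 8 left vertices are matched, so no larger matching exists.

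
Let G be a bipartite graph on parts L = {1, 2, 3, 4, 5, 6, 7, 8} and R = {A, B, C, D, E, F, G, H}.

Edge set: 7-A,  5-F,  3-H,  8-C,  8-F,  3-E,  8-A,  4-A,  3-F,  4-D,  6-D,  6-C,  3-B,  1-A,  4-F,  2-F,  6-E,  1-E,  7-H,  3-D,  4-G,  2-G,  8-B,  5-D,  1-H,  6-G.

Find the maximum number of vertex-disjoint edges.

For example, pair 1→A, 2→G, 3→E, 4→D, 5→F, 6→C, 7→H, 8→B.
This saturates every left vertex, so 8 is the maximum.

8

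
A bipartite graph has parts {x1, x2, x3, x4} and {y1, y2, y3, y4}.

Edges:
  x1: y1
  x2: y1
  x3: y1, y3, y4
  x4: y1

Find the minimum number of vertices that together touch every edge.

A maximum matching has 2 edges (e.g. x1–y1, x3–y3).
By König's theorem the minimum vertex cover has the same size. One such cover is {x3, y1}.

2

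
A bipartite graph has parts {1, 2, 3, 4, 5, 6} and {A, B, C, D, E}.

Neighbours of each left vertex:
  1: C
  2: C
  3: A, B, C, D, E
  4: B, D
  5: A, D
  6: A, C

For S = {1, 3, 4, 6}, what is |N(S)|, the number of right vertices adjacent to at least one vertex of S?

The union of neighbours of {1, 3, 4, 6} is {A, B, C, D, E}, which has 5 elements.
Since |N(S)| = 5 ≥ |S| = 4, Hall's condition holds for this subset.

5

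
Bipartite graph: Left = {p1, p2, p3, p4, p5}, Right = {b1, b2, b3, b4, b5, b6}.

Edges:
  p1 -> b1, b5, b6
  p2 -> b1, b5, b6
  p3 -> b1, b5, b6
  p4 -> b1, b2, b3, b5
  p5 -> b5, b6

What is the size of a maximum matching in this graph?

One maximum matching: p1→b1, p2→b6, p3→b5, p4→b3.
The set {p1, p2, p3, p5} has only 3 neighbours ({b1, b5, b6}), so by Hall's theorem at most 4 of the 5 left vertices can be matched.

4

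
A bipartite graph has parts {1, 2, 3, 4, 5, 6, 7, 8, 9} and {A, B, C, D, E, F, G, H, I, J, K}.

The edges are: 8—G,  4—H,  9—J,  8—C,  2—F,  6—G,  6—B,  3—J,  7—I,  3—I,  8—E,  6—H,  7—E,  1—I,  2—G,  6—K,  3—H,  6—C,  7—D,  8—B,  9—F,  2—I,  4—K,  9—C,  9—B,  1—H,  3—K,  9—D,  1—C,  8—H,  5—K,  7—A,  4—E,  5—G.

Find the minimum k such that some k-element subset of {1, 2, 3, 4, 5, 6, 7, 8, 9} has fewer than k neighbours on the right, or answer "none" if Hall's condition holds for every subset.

A matching saturating every left vertex exists, for instance 1→C, 2→F, 3→K, 4→H, 5→G, 6→B, 7→I, 8→E, 9→J.
By Hall's marriage theorem, this means |N(S)| ≥ |S| for every subset S, so no violating subset exists.

none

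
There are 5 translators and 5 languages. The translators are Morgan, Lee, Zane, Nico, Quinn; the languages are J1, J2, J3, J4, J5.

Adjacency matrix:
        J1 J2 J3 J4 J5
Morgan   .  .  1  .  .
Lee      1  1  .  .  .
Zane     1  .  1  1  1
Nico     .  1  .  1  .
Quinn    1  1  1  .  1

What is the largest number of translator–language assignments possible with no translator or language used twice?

5

A valid assignment of size 5: Morgan→J3, Lee→J2, Zane→J1, Nico→J4, Quinn→J5.
This saturates every translator, so 5 is the maximum.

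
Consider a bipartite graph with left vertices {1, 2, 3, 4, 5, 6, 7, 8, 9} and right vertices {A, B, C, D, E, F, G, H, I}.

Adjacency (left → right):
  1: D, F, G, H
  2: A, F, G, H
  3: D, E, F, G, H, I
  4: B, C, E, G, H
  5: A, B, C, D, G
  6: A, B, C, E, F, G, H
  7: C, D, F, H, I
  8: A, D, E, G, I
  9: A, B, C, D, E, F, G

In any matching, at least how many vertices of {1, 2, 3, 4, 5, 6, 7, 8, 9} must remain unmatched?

A valid assignment of size 9: 1–D, 2–F, 3–I, 4–E, 5–C, 6–B, 7–H, 8–A, 9–G.
All 9 left vertices are matched, so no larger matching exists.
That matches 9 of the 9, leaving 0 unmatched; no matching can do better.

0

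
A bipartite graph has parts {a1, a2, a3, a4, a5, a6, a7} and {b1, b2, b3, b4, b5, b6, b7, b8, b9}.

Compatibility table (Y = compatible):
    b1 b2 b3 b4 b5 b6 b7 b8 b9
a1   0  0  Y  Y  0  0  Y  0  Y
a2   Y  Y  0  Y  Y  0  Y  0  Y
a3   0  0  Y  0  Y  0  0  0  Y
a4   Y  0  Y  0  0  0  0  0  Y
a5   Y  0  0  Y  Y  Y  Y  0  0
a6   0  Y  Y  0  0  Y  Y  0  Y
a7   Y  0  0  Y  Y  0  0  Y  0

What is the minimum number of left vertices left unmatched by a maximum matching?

0

For example, pair a1–b4, a2–b7, a3–b3, a4–b9, a5–b1, a6–b6, a7–b5.
This saturates every left vertex, so 7 is the maximum.
That matches 7 of the 7, leaving 0 unmatched; no matching can do better.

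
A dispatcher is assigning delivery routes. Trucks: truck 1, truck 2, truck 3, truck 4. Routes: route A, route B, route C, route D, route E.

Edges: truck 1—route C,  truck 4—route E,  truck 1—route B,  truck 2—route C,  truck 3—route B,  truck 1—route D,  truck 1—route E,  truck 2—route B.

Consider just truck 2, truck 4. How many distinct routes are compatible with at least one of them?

3

The union of neighbours of {truck 2, truck 4} is {route B, route C, route E}, which has 3 elements.
Since |N(S)| = 3 ≥ |S| = 2, Hall's condition holds for this subset.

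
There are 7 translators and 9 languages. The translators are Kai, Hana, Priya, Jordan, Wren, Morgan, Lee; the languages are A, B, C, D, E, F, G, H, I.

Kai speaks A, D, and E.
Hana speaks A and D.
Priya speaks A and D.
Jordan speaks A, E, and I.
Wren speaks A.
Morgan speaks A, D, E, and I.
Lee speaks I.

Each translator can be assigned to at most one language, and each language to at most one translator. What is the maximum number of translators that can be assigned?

A valid assignment of size 4: Kai–E, Hana–A, Priya–D, Jordan–I.
The set {Kai, Hana, Priya, Jordan, Wren, Morgan, Lee} has only 4 neighbours ({A, D, E, I}), so by Hall's theorem at most 4 of the 7 translators can be matched.

4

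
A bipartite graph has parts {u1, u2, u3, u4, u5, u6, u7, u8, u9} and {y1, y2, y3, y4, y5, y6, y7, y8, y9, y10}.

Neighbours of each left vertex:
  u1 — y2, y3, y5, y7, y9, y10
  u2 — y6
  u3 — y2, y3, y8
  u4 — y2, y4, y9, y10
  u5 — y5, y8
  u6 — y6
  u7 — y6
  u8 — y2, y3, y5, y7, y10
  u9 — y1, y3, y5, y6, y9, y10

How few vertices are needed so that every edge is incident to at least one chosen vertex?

A maximum matching has 7 edges (e.g. u1–y7, u2–y6, u3–y8, u4–y2, u5–y5, u8–y10, u9–y3).
By König's theorem the minimum vertex cover has the same size. One such cover is {u1, u3, u4, u5, u8, u9, y6}.

7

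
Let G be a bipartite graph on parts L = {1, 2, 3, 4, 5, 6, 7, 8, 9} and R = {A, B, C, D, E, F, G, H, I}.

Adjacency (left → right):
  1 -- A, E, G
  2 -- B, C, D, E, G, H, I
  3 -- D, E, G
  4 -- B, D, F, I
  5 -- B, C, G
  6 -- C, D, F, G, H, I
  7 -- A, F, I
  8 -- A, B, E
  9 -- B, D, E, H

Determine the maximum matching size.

A valid assignment of size 9: 1–G, 2–I, 3–D, 4–F, 5–C, 6–H, 7–A, 8–E, 9–B.
This saturates every left vertex, so 9 is the maximum.

9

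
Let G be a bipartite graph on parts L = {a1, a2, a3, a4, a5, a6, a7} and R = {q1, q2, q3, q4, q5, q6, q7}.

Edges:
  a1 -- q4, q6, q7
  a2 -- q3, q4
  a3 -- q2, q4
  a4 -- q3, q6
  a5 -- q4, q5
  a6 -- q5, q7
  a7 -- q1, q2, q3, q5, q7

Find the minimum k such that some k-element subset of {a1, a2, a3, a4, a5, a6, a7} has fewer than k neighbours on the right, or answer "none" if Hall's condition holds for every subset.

A matching saturating every left vertex exists, for instance a1→q6, a2→q4, a3→q2, a4→q3, a5→q5, a6→q7, a7→q1.
By Hall's marriage theorem, this means |N(S)| ≥ |S| for every subset S, so no violating subset exists.

none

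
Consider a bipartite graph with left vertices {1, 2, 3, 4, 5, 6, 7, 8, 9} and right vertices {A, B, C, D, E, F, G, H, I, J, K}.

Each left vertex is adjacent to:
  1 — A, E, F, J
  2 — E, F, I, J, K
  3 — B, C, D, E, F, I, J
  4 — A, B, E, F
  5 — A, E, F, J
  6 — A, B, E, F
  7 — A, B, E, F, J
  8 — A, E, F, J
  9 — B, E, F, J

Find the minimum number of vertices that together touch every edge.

7

A maximum matching has 7 edges (e.g. 1–E, 2–K, 3–D, 4–A, 5–F, 6–B, 7–J).
By König's theorem the minimum vertex cover has the same size. One such cover is {2, 3, A, B, E, F, J}.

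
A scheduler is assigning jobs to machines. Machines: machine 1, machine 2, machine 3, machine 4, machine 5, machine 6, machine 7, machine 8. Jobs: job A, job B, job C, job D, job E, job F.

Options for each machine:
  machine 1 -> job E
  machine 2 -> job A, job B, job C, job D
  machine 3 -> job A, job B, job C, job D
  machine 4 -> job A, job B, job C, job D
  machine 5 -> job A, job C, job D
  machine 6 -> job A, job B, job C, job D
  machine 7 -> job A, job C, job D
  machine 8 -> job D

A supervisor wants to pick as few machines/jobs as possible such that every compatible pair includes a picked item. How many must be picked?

5

A maximum matching has 5 edges (e.g. machine 1–job E, machine 2–job C, machine 3–job B, machine 4–job D, machine 5–job A).
By König's theorem the minimum vertex cover has the same size. One such cover is {machine 1, job A, job B, job C, job D}.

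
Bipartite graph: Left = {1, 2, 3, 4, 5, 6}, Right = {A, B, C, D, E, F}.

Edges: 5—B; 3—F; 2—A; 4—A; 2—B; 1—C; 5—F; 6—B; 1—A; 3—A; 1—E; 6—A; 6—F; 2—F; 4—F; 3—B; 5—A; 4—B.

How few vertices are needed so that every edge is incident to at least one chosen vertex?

4

{1, A, B, F} is a vertex cover of size 4: every edge has an endpoint in this set.
No smaller cover exists because 1–E, 2–A, 3–F, 4–B is a matching of size 4, and a cover must include an endpoint of each of these disjoint edges (König's theorem).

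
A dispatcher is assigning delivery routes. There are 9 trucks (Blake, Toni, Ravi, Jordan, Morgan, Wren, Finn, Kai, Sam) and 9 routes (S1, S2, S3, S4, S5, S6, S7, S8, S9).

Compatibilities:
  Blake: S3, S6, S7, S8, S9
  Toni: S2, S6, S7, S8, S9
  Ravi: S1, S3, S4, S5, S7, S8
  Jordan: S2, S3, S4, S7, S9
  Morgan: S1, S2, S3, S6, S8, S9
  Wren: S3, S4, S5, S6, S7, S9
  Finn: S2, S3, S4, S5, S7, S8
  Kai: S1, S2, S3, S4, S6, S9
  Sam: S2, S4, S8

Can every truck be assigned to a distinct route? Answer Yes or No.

Yes

One maximum matching: Blake–S9, Toni–S8, Ravi–S1, Jordan–S7, Morgan–S3, Wren–S5, Finn–S4, Kai–S6, Sam–S2.
Every truck is matched, so this is a perfect matching.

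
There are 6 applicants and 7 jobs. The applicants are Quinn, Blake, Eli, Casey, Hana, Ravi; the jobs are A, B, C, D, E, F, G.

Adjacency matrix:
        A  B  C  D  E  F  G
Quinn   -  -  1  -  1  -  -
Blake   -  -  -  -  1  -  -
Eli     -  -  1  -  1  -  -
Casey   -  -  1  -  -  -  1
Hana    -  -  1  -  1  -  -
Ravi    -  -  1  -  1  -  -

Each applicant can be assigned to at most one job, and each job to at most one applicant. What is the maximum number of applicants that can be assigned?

3

For example, pair Quinn–C, Blake–E, Casey–G.
The set {Quinn, Blake, Eli, Hana, Ravi} has only 2 neighbours ({C, E}), so by Hall's theorem at most 3 of the 6 applicants can be matched.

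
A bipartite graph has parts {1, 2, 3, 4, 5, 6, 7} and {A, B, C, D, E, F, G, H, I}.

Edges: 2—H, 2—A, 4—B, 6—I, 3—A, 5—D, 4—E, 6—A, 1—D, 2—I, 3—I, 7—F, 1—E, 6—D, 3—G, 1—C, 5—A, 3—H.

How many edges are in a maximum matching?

For example, pair 1→E, 2→H, 3→G, 4→B, 5→D, 6→I, 7→F.
This saturates every left vertex, so 7 is the maximum.

7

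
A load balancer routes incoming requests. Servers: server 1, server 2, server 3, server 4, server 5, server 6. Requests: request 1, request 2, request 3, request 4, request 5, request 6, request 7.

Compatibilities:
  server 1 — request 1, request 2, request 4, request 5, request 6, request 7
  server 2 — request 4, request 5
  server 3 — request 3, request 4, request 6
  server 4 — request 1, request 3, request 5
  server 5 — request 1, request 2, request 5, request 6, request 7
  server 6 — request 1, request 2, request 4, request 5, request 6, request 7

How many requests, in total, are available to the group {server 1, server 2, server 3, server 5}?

7

The union of neighbours of {server 1, server 2, server 3, server 5} is {request 1, request 2, request 3, request 4, request 5, request 6, request 7}, which has 7 elements.
Since |N(S)| = 7 ≥ |S| = 4, Hall's condition holds for this subset.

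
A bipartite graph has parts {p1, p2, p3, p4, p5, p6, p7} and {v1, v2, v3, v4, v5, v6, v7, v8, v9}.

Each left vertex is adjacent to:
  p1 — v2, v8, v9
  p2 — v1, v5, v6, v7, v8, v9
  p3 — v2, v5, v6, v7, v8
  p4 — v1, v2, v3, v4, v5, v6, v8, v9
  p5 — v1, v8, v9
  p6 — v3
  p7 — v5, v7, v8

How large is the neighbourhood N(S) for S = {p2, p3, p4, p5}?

The union of neighbours of {p2, p3, p4, p5} is {v1, v2, v3, v4, v5, v6, v7, v8, v9}, which has 9 elements.
Since |N(S)| = 9 ≥ |S| = 4, Hall's condition holds for this subset.

9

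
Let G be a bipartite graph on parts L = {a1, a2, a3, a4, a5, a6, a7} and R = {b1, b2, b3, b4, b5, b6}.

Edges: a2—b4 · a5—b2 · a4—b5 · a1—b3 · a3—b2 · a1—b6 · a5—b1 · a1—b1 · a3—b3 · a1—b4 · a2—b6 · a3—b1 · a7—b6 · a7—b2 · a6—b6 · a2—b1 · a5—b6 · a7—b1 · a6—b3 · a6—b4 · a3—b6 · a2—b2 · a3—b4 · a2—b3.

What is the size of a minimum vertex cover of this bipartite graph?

{a4, b1, b2, b3, b4, b6} is a vertex cover of size 6: every edge has an endpoint in this set.
No smaller cover exists because a1–b6, a2–b1, a3–b4, a4–b5, a5–b2, a6–b3 is a matching of size 6, and a cover must include an endpoint of each of these disjoint edges (König's theorem).

6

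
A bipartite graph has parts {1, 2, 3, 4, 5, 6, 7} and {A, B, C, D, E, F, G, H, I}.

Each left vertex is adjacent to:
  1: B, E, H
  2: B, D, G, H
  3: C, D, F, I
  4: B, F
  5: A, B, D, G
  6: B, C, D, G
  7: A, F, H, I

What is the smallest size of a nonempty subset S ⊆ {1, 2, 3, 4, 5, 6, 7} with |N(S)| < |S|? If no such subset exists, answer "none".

none

A matching saturating every left vertex exists, for instance 1→E, 2→D, 3→C, 4→F, 5→G, 6→B, 7→I.
By Hall's marriage theorem, this means |N(S)| ≥ |S| for every subset S, so no violating subset exists.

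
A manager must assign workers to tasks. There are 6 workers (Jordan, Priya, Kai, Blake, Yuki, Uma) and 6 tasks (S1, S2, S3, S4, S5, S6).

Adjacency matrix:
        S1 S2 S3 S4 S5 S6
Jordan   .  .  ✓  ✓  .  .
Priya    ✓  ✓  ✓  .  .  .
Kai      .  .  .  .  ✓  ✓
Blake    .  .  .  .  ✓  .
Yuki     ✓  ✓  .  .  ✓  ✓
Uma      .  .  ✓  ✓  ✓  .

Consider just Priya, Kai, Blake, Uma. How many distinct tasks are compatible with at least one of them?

The union of neighbours of {Priya, Kai, Blake, Uma} is {S1, S2, S3, S4, S5, S6}, which has 6 elements.
Since |N(S)| = 6 ≥ |S| = 4, Hall's condition holds for this subset.

6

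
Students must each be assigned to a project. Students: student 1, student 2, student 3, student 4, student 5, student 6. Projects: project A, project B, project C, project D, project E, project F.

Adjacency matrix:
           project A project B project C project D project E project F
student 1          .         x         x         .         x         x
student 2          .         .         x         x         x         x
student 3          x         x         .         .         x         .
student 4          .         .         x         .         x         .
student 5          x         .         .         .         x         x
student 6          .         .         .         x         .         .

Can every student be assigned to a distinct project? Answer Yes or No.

A valid assignment of size 6: student 1–project B, student 2–project F, student 3–project A, student 4–project C, student 5–project E, student 6–project D.
All 6 students are covered.

Yes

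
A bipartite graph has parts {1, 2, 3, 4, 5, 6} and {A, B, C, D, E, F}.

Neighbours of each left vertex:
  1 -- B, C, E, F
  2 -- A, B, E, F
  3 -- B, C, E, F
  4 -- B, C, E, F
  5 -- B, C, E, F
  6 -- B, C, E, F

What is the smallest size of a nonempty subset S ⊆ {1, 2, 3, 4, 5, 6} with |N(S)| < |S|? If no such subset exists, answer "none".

Take S = {1, 3, 4, 5, 6}. Its neighbourhood is {B, C, E, F}, so |N(S)| = 4 < |S| = 5.
Every subset of size less than 5 has at least as many neighbours as members, so 5 is the minimum.

5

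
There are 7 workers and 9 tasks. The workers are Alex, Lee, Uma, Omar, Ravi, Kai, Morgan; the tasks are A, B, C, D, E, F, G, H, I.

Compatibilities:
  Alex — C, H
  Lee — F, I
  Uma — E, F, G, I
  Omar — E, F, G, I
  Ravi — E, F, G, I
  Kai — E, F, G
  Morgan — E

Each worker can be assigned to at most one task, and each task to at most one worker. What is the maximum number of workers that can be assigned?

5

For example, pair Alex–C, Lee–I, Uma–F, Omar–G, Ravi–E.
The set {Lee, Uma, Omar, Ravi, Kai, Morgan} has only 4 neighbours ({E, F, G, I}), so by Hall's theorem at most 5 of the 7 workers can be matched.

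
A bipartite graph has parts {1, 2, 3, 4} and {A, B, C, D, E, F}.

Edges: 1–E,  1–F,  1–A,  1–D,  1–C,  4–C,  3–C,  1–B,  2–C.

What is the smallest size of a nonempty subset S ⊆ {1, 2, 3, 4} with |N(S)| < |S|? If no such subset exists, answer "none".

Take S = {2, 3}. Its neighbourhood is {C}, so |N(S)| = 1 < |S| = 2.
No single vertex violates Hall's condition since each has at least one neighbour, so 2 is the minimum.

2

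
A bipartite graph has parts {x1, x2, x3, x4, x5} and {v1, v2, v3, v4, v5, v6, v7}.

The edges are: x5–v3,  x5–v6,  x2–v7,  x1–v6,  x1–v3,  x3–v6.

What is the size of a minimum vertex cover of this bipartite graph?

3

The 3 edges x1–v3, x2–v7, x3–v6 form a matching, so any vertex cover needs at least 3 vertices (one per matched edge).
Conversely {x2, v3, v6} meets every edge and has exactly 3 vertices, so 3 is optimal.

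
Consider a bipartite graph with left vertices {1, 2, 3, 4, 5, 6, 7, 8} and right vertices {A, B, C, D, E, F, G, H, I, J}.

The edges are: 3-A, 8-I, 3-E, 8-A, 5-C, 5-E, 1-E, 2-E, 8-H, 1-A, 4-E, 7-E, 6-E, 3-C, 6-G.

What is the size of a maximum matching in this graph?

5

A valid assignment of size 5: 1–A, 2–E, 3–C, 6–G, 8–I.
The set {1, 2, 3, 4, 5, 7} has only 3 neighbours ({A, C, E}), so by Hall's theorem at most 5 of the 8 left vertices can be matched.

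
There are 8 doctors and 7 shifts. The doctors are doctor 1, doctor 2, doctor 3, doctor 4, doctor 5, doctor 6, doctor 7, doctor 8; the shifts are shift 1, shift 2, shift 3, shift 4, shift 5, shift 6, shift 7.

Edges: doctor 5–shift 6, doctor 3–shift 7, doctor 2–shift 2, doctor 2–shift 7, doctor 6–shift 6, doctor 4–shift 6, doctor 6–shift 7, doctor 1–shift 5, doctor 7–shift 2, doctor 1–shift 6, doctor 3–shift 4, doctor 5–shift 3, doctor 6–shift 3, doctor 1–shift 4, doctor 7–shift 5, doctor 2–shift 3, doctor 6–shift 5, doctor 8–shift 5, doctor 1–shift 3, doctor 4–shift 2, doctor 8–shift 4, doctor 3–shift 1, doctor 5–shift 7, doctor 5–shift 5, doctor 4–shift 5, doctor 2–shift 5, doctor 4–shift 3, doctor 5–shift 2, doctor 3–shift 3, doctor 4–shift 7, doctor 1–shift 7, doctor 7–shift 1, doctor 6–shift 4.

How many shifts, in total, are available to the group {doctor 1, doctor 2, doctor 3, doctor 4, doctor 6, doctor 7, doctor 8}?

The union of neighbours of {doctor 1, doctor 2, doctor 3, doctor 4, doctor 6, doctor 7, doctor 8} is {shift 1, shift 2, shift 3, shift 4, shift 5, shift 6, shift 7}, which has 7 elements.
Since |N(S)| = 7 ≥ |S| = 7, Hall's condition holds for this subset.

7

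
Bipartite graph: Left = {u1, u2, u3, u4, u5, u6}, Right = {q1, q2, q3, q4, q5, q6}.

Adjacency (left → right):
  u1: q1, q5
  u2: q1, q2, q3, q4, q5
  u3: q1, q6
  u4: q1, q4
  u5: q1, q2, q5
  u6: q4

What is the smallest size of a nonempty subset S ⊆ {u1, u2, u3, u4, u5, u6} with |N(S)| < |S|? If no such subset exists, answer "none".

none

A matching saturating every left vertex exists, for instance u1→q5, u2→q3, u3→q6, u4→q1, u5→q2, u6→q4.
By Hall's marriage theorem, this means |N(S)| ≥ |S| for every subset S, so no violating subset exists.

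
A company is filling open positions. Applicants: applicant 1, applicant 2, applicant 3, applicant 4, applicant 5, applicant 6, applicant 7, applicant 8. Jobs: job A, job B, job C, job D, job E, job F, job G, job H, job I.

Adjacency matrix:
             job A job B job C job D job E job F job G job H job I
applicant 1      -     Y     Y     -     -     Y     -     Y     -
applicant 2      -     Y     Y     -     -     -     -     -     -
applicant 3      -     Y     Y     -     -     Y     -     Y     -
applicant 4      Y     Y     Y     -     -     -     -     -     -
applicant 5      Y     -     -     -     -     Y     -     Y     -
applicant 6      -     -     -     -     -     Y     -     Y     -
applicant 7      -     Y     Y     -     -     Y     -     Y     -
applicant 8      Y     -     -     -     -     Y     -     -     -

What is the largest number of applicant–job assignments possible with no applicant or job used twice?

For example, pair applicant 1–job F, applicant 2–job C, applicant 3–job H, applicant 4–job B, applicant 5–job A.
The set {applicant 1, applicant 2, applicant 3, applicant 4, applicant 5, applicant 6, applicant 7, applicant 8} has only 5 neighbours ({job A, job B, job C, job F, job H}), so by Hall's theorem at most 5 of the 8 applicants can be matched.

5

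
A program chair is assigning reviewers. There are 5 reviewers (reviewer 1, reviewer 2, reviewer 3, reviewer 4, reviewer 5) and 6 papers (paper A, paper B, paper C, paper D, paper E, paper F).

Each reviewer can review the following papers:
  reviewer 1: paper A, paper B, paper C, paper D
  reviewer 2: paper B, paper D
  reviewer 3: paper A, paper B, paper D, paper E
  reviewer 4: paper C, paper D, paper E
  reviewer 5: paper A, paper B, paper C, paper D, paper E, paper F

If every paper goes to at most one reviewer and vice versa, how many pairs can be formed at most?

A valid assignment of size 5: reviewer 1–paper A, reviewer 2–paper D, reviewer 3–paper E, reviewer 4–paper C, reviewer 5–paper B.
All 5 reviewers are matched, so no larger matching exists.

5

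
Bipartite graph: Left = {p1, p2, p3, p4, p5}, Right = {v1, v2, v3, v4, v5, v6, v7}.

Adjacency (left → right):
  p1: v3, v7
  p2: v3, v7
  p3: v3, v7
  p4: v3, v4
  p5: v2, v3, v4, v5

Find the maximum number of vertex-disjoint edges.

4

One maximum matching: p1–v3, p2–v7, p4–v4, p5–v2.
The set {p1, p2, p3} has only 2 neighbours ({v3, v7}), so by Hall's theorem at most 4 of the 5 left vertices can be matched.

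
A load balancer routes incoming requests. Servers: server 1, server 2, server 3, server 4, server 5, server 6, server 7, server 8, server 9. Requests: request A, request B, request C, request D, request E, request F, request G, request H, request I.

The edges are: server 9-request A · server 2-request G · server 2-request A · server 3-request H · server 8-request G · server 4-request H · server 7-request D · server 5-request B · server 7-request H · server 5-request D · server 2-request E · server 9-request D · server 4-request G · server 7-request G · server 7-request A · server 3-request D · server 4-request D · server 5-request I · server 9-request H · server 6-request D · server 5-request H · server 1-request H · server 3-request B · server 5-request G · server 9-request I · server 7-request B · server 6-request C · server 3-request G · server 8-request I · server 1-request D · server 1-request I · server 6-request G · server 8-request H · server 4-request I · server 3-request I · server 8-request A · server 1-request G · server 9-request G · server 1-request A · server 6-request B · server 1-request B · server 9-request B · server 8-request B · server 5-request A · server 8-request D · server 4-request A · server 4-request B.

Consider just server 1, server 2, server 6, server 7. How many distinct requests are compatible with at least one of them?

The union of neighbours of {server 1, server 2, server 6, server 7} is {request A, request B, request C, request D, request E, request G, request H, request I}, which has 8 elements.
Since |N(S)| = 8 ≥ |S| = 4, Hall's condition holds for this subset.

8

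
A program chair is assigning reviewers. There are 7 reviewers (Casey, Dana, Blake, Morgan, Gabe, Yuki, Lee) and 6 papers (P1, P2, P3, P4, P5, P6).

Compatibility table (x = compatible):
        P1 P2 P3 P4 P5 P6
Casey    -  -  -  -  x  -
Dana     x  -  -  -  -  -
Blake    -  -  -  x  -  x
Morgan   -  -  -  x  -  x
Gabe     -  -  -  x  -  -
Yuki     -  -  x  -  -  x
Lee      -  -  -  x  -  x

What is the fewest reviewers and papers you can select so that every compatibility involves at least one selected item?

5

{Casey, Dana, Yuki, P4, P6} is a vertex cover of size 5: every edge has an endpoint in this set.
No smaller cover exists because Casey–P5, Dana–P1, Blake–P4, Morgan–P6, Yuki–P3 is a matching of size 5, and a cover must include an endpoint of each of these disjoint edges (König's theorem).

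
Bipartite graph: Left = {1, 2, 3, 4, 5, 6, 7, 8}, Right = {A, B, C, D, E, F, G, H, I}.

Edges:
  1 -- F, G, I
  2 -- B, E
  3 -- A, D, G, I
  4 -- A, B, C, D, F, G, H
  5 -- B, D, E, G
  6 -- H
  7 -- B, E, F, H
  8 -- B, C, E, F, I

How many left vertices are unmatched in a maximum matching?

For example, pair 1-G, 2-B, 3-I, 4-A, 5-D, 6-H, 7-F, 8-E.
This saturates every left vertex, so 8 is the maximum.
That matches 8 of the 8, leaving 0 unmatched; no matching can do better.

0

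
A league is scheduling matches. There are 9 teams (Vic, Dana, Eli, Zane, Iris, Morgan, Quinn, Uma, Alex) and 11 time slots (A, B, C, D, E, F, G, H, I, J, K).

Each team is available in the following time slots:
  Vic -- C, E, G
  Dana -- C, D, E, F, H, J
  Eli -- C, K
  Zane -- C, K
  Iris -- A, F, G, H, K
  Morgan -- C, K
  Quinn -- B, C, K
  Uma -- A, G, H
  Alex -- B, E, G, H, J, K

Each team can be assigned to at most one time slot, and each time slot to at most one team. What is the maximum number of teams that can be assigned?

For example, pair Vic→G, Dana→E, Eli→K, Zane→C, Iris→A, Quinn→B, Uma→H, Alex→J.
The set {Eli, Zane, Morgan} has only 2 neighbours ({C, K}), so by Hall's theorem at most 8 of the 9 teams can be matched.

8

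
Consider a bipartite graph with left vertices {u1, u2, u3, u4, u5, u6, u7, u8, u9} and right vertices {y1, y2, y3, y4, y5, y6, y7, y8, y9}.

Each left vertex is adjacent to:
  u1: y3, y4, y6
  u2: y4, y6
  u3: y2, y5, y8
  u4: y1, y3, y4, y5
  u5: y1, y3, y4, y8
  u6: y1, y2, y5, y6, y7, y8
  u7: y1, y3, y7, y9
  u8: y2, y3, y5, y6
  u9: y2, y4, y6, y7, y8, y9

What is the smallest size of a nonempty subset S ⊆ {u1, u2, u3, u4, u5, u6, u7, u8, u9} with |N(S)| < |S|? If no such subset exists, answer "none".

none

A matching saturating every left vertex exists, for instance u1→y3, u2→y4, u3→y8, u4→y5, u5→y1, u6→y6, u7→y9, u8→y2, u9→y7.
By Hall's marriage theorem, this means |N(S)| ≥ |S| for every subset S, so no violating subset exists.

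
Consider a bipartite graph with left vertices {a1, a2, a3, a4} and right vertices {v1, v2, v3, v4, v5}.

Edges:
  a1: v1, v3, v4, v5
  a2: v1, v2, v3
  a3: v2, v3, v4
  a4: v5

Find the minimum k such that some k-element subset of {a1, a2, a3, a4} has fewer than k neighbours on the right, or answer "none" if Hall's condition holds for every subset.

A matching saturating every left vertex exists, for instance a1→v4, a2→v1, a3→v2, a4→v5.
By Hall's marriage theorem, this means |N(S)| ≥ |S| for every subset S, so no violating subset exists.

none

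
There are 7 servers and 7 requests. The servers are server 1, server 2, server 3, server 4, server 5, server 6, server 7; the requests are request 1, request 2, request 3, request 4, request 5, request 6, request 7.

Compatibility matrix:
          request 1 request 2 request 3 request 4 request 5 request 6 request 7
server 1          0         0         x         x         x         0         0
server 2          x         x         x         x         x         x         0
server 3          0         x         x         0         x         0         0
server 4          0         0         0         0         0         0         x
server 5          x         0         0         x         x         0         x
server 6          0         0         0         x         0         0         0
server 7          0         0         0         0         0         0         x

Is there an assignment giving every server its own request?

No

The set {server 4, server 7} has only 1 neighbour ({request 7}), so by Hall's theorem at most 6 of the 7 servers can be matched.
Hence no matching covers every server.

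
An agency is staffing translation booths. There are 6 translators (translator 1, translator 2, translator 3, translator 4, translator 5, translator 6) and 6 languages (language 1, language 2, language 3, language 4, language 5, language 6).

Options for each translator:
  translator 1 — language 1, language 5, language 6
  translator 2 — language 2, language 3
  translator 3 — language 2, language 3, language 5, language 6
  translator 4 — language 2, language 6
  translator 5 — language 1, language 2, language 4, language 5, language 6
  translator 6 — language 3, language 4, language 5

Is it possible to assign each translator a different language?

For example, pair translator 1-language 1, translator 2-language 3, translator 3-language 5, translator 4-language 6, translator 5-language 2, translator 6-language 4.
All 6 translators are covered.

Yes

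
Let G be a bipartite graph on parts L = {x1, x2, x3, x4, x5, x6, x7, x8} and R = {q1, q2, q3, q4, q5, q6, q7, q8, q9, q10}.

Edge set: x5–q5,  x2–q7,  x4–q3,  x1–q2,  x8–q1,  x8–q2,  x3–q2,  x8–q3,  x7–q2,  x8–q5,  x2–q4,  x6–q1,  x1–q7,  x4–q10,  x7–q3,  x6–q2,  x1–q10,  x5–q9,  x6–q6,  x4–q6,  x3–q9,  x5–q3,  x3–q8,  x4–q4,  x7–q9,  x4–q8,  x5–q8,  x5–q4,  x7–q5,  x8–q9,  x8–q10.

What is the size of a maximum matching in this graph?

8

One maximum matching: x1-q2, x2-q7, x3-q8, x4-q6, x5-q4, x6-q1, x7-q5, x8-q9.
All 8 left vertices are matched, so no larger matching exists.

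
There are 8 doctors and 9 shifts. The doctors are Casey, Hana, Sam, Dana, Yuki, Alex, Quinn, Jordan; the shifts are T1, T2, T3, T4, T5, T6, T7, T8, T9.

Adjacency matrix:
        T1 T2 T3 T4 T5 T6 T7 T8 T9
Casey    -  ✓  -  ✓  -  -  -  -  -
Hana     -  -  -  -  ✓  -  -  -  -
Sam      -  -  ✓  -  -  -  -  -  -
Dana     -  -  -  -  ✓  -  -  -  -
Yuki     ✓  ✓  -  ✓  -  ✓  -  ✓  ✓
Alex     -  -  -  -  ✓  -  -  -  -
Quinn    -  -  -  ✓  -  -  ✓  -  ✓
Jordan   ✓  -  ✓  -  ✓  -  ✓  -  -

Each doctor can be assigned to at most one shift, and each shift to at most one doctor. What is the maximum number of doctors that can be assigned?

One maximum matching: Casey–T2, Hana–T5, Sam–T3, Yuki–T4, Quinn–T9, Jordan–T7.
The set {Hana, Dana, Alex} has only 1 neighbour ({T5}), so by Hall's theorem at most 6 of the 8 doctors can be matched.

6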